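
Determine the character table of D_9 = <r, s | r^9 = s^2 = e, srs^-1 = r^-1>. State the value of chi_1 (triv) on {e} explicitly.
Conjugacy classes: {e} of size 1, {r^1, r^8} of size 2, {r^2, r^7} of size 2, {r^3, r^6} of size 2, {r^4, r^5} of size 2, {s, sr, ..., sr^8} of size 9.
Character table:
  irrep \ class              {e} (size 1)  {r^1, r^8} (size 2)  {r^2, r^7} (size 2)  {r^3, r^6} (size 2)  {r^4, r^5} (size 2)  {s, sr, ..., sr^8} (size 9)
  chi_1 (triv)               1             1                    1                    1                    1                    1                          
  chi_2 (sign: r->1, s->-1)  1             1                    1                    1                    1                    -1                         
  chi_3 (2d, j=1)            2             2*cos(2*pi/9)        2*cos(4*pi/9)        -1                   -2*cos(pi/9)         0                          
  chi_4 (2d, j=2)            2             2*cos(4*pi/9)        -2*cos(pi/9)         -1                   2*cos(2*pi/9)        0                          
  chi_5 (2d, j=3)            2             -1                   -1                   2                    -1                   0                          
  chi_6 (2d, j=4)            2             -2*cos(pi/9)         2*cos(2*pi/9)        -1                   2*cos(4*pi/9)        0                          

Spot check: chi_1 (triv) on {e} = 1.

Solution. D_9 has order 2*9 = 18 with 6 conjugacy classes, hence 6 irreducibles. Sum of squared dims 1 + 1 + 4 + 4 + 4 + 4 = 18 = |G|. Linear characters come from the abelianisation; the 2-dimensional irreps have character r^k -> 2*cos(2*pi*j*k/9), reflections -> 0.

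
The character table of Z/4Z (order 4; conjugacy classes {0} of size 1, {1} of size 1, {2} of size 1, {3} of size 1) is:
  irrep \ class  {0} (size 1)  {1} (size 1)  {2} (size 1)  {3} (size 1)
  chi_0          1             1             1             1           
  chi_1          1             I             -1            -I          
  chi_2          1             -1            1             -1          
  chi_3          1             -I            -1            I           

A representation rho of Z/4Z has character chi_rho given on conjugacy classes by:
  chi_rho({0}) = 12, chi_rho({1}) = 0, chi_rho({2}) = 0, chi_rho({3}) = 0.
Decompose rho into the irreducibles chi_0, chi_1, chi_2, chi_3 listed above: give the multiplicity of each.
Multiplicities: chi_0: 3, chi_1: 3, chi_2: 3, chi_3: 3.

Justification: Use <chi_rho, chi> = (1/|G|) sum_C |C| * chi_rho(C) * conj(chi(C)) with |G| = 4 for each irreducible chi in the table:
  <chi_rho, chi_0> = (1/4)[1*(12)*conj(1) + 1*(0)*conj(1) + 1*(0)*conj(1) + 1*(0)*conj(1)]
      = (1/4)[(12) + (0) + (0) + (0)] = 12/4 = 3
  <chi_rho, chi_1> = (1/4)[1*(12)*conj(1) + 1*(0)*conj(I) + 1*(0)*conj(-1) + 1*(0)*conj(-I)]
      = (1/4)[(12) + (0) + (0) + (0)] = 12/4 = 3
  <chi_rho, chi_2> = (1/4)[1*(12)*conj(1) + 1*(0)*conj(-1) + 1*(0)*conj(1) + 1*(0)*conj(-1)]
      = (1/4)[(12) + (0) + (0) + (0)] = 12/4 = 3
  <chi_rho, chi_3> = (1/4)[1*(12)*conj(1) + 1*(0)*conj(-I) + 1*(0)*conj(-1) + 1*(0)*conj(I)]
      = (1/4)[(12) + (0) + (0) + (0)] = 12/4 = 3
(Exp terms are combined using exp(i*s)*conj(exp(i*t)) = exp(i*(s-t)), and sums of them are collapsed using the identity that for every m > 1 the m distinct m-th roots of unity sum to 0, e.g. 1 + exp(2*I*pi/3) + exp(-2*I*pi/3) = 0.)
Dimension check: dim(rho) = sum (mult * dim) = 3*1 + 3*1 + 3*1 + 3*1 = 12 = chi_rho(e) = 12.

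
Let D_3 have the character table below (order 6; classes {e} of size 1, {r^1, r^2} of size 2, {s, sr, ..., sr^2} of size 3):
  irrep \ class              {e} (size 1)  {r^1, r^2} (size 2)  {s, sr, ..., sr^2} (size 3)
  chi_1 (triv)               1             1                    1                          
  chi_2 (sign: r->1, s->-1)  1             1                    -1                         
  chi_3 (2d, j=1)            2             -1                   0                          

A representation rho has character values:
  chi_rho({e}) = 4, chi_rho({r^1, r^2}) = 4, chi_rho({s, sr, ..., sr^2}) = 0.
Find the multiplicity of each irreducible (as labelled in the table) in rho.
Multiplicities: chi_1: 2, chi_2: 2, chi_3: 0.

Use <chi_rho, chi> = (1/|G|) sum_C |C| * chi_rho(C) * conj(chi(C)) with |G| = 6 for each irreducible chi in the table:
  <chi_rho, chi_1> = (1/6)[1*(4)*conj(1) + 2*(4)*conj(1) + 3*(0)*conj(1)]
      = (1/6)[(4) + (8) + (0)] = 12/6 = 2
  <chi_rho, chi_2> = (1/6)[1*(4)*conj(1) + 2*(4)*conj(1) + 3*(0)*conj(-1)]
      = (1/6)[(4) + (8) + (0)] = 12/6 = 2
  <chi_rho, chi_3> = (1/6)[1*(4)*conj(2) + 2*(4)*conj(-1) + 3*(0)*conj(0)]
      = (1/6)[(8) + (-8) + (0)] = 0/6 = 0
Dimension check: dim(rho) = sum (mult * dim) = 2*1 + 2*1 + 0*2 = 4 = chi_rho(e) = 4.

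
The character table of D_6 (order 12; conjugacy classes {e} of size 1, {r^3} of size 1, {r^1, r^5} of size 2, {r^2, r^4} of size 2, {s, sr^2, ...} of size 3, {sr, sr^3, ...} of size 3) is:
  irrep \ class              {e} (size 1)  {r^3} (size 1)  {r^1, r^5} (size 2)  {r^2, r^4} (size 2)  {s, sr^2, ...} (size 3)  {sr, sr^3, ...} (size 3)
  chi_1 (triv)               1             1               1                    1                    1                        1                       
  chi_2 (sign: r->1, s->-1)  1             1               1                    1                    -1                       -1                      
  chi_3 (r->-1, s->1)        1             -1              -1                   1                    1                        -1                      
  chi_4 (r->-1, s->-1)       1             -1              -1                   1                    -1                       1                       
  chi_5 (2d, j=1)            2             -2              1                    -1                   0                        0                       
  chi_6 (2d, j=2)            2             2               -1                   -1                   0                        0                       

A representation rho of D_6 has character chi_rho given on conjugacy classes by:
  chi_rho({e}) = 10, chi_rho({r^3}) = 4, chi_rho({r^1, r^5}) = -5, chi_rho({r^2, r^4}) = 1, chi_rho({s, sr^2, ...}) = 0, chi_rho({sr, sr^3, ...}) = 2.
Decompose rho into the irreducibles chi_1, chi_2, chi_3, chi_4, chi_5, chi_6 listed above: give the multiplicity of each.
Multiplicities: chi_1: 1, chi_2: 0, chi_3: 1, chi_4: 2, chi_5: 0, chi_6: 3.

Proof sketch: Use <chi_rho, chi> = (1/|G|) sum_C |C| * chi_rho(C) * conj(chi(C)) with |G| = 12 for each irreducible chi in the table:
  <chi_rho, chi_1> = (1/12)[1*(10)*conj(1) + 1*(4)*conj(1) + 2*(-5)*conj(1) + 2*(1)*conj(1) + 3*(0)*conj(1) + 3*(2)*conj(1)]
      = (1/12)[(10) + (4) + (-10) + (2) + (0) + (6)] = 12/12 = 1
  <chi_rho, chi_2> = (1/12)[1*(10)*conj(1) + 1*(4)*conj(1) + 2*(-5)*conj(1) + 2*(1)*conj(1) + 3*(0)*conj(-1) + 3*(2)*conj(-1)]
      = (1/12)[(10) + (4) + (-10) + (2) + (0) + (-6)] = 0/12 = 0
  <chi_rho, chi_3> = (1/12)[1*(10)*conj(1) + 1*(4)*conj(-1) + 2*(-5)*conj(-1) + 2*(1)*conj(1) + 3*(0)*conj(1) + 3*(2)*conj(-1)]
      = (1/12)[(10) + (-4) + (10) + (2) + (0) + (-6)] = 12/12 = 1
  <chi_rho, chi_4> = (1/12)[1*(10)*conj(1) + 1*(4)*conj(-1) + 2*(-5)*conj(-1) + 2*(1)*conj(1) + 3*(0)*conj(-1) + 3*(2)*conj(1)]
      = (1/12)[(10) + (-4) + (10) + (2) + (0) + (6)] = 24/12 = 2
  <chi_rho, chi_5> = (1/12)[1*(10)*conj(2) + 1*(4)*conj(-2) + 2*(-5)*conj(1) + 2*(1)*conj(-1) + 3*(0)*conj(0) + 3*(2)*conj(0)]
      = (1/12)[(20) + (-8) + (-10) + (-2) + (0) + (0)] = 0/12 = 0
  <chi_rho, chi_6> = (1/12)[1*(10)*conj(2) + 1*(4)*conj(2) + 2*(-5)*conj(-1) + 2*(1)*conj(-1) + 3*(0)*conj(0) + 3*(2)*conj(0)]
      = (1/12)[(20) + (8) + (10) + (-2) + (0) + (0)] = 36/12 = 3
Dimension check: dim(rho) = sum (mult * dim) = 1*1 + 0*1 + 1*1 + 2*1 + 0*2 + 3*2 = 10 = chi_rho(e) = 10.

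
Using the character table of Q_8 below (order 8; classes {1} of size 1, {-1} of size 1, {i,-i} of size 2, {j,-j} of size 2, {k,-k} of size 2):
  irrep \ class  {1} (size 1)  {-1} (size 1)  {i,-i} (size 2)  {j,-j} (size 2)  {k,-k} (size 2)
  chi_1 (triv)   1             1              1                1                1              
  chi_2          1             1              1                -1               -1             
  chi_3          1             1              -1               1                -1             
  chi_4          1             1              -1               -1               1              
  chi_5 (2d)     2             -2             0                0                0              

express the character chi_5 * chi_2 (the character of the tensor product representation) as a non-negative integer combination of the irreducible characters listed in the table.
chi_5 tensor chi_2 = chi_5 (all other irreducibles have multiplicity 0).

Solution. The character of a tensor product is the pointwise product (chi_5 * chi_2)(C) = chi_5(C) * chi_2(C):
  {1}: (2)*(1), {-1}: (-2)*(1), {i,-i}: (0)*(1), {j,-j}: (0)*(-1), {k,-k}: (0)*(-1)
so (chi_5 * chi_2) takes values
  {1} -> 2, {-1} -> -2, {i,-i} -> 0, {j,-j} -> 0, {k,-k} -> 0.
Now take the inner product of this character with each irreducible chi from the table, <chi_5*chi_2, chi> = (1/8) sum_C |C| (chi_5*chi_2)(C) conj(chi(C)):
  <chi_5*chi_2, chi_1> = (1/8)[1*(2)*conj(1) + 1*(-2)*conj(1) + 2*(0)*conj(1) + 2*(0)*conj(1) + 2*(0)*conj(1)]
      = (1/8)[(2) + (-2) + (0) + (0) + (0)] = 0/8 = 0
  <chi_5*chi_2, chi_2> = (1/8)[1*(2)*conj(1) + 1*(-2)*conj(1) + 2*(0)*conj(1) + 2*(0)*conj(-1) + 2*(0)*conj(-1)]
      = (1/8)[(2) + (-2) + (0) + (0) + (0)] = 0/8 = 0
  <chi_5*chi_2, chi_3> = (1/8)[1*(2)*conj(1) + 1*(-2)*conj(1) + 2*(0)*conj(-1) + 2*(0)*conj(1) + 2*(0)*conj(-1)]
      = (1/8)[(2) + (-2) + (0) + (0) + (0)] = 0/8 = 0
  <chi_5*chi_2, chi_4> = (1/8)[1*(2)*conj(1) + 1*(-2)*conj(1) + 2*(0)*conj(-1) + 2*(0)*conj(-1) + 2*(0)*conj(1)]
      = (1/8)[(2) + (-2) + (0) + (0) + (0)] = 0/8 = 0
  <chi_5*chi_2, chi_5> = (1/8)[1*(2)*conj(2) + 1*(-2)*conj(-2) + 2*(0)*conj(0) + 2*(0)*conj(0) + 2*(0)*conj(0)]
      = (1/8)[(4) + (4) + (0) + (0) + (0)] = 8/8 = 1
Hence the multiplicities are chi_5: 1. Dimension check: dim(chi_5)*dim(chi_2) = 2*1 = 2 and sum (mult * dim) = 1*2 = 2.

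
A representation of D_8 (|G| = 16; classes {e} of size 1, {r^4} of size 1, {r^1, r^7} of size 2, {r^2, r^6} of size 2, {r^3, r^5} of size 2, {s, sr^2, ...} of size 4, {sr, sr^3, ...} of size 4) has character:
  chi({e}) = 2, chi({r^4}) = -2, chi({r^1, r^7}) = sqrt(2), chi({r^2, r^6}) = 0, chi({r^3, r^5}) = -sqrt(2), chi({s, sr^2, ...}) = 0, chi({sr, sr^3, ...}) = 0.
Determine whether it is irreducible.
Irreducible: <chi, chi> = 1.

Proof sketch: <chi, chi> = (1/|G|) sum_C |C| * |chi(C)|^2 = (1/16)[1*|2|^2 + 1*|-2|^2 + 2*|sqrt(2)|^2 + 2*|0|^2 + 2*|-sqrt(2)|^2 + 4*|0|^2 + 4*|0|^2]
  = (1/16)[(4) + (4) + (4) + (0) + (4) + (0) + (0)] = 16/16 = 1.
A character is irreducible iff <chi, chi> = 1, so this representation is irreducible.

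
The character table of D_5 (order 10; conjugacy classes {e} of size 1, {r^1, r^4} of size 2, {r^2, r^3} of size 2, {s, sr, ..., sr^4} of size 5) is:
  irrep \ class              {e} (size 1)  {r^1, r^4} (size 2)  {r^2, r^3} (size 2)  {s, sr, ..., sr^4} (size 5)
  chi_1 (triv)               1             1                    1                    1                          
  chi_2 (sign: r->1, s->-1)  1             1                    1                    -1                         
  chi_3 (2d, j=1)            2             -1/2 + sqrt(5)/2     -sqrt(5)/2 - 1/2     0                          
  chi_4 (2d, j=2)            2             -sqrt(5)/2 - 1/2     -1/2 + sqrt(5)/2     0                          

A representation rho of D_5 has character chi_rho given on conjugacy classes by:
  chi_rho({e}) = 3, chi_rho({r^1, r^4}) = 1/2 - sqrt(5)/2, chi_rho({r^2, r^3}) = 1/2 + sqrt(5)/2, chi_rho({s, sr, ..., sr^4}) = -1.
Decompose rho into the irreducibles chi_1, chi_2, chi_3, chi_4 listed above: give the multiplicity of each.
Multiplicities: chi_1: 0, chi_2: 1, chi_3: 0, chi_4: 1.

Use <chi_rho, chi> = (1/|G|) sum_C |C| * chi_rho(C) * conj(chi(C)) with |G| = 10 for each irreducible chi in the table:
  <chi_rho, chi_1> = (1/10)[1*(3)*conj(1) + 2*(1/2 - sqrt(5)/2)*conj(1) + 2*(1/2 + sqrt(5)/2)*conj(1) + 5*(-1)*conj(1)]
      = (1/10)[(3) + (1 - sqrt(5)) + (1 + sqrt(5)) + (-5)] = 0/10 = 0
  <chi_rho, chi_2> = (1/10)[1*(3)*conj(1) + 2*(1/2 - sqrt(5)/2)*conj(1) + 2*(1/2 + sqrt(5)/2)*conj(1) + 5*(-1)*conj(-1)]
      = (1/10)[(3) + (1 - sqrt(5)) + (1 + sqrt(5)) + (5)] = 10/10 = 1
  <chi_rho, chi_3> = (1/10)[1*(3)*conj(2) + 2*(1/2 - sqrt(5)/2)*conj(-1/2 + sqrt(5)/2) + 2*(1/2 + sqrt(5)/2)*conj(-sqrt(5)/2 - 1/2) + 5*(-1)*conj(0)]
      = (1/10)[(6) + (-3 + sqrt(5)) + (-3 - sqrt(5)) + (0)] = 0/10 = 0
  <chi_rho, chi_4> = (1/10)[1*(3)*conj(2) + 2*(1/2 - sqrt(5)/2)*conj(-sqrt(5)/2 - 1/2) + 2*(1/2 + sqrt(5)/2)*conj(-1/2 + sqrt(5)/2) + 5*(-1)*conj(0)]
      = (1/10)[(6) + (2) + (2) + (0)] = 10/10 = 1
Dimension check: dim(rho) = sum (mult * dim) = 0*1 + 1*1 + 0*2 + 1*2 = 3 = chi_rho(e) = 3.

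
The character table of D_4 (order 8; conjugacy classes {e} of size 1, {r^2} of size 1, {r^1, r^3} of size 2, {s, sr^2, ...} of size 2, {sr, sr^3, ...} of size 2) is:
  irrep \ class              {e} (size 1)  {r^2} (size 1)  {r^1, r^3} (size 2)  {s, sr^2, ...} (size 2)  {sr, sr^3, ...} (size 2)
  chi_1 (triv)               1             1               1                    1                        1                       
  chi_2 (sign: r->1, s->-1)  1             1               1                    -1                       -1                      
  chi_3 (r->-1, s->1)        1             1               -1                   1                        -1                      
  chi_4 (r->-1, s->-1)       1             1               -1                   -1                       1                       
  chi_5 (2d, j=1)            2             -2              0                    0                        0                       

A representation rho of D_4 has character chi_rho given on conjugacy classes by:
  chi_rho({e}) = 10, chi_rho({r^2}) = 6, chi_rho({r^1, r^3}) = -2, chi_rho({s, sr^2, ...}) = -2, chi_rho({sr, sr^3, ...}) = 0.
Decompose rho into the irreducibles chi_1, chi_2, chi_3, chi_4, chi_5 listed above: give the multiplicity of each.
Multiplicities: chi_1: 1, chi_2: 2, chi_3: 2, chi_4: 3, chi_5: 1.

Argument: Use <chi_rho, chi> = (1/|G|) sum_C |C| * chi_rho(C) * conj(chi(C)) with |G| = 8 for each irreducible chi in the table:
  <chi_rho, chi_1> = (1/8)[1*(10)*conj(1) + 1*(6)*conj(1) + 2*(-2)*conj(1) + 2*(-2)*conj(1) + 2*(0)*conj(1)]
      = (1/8)[(10) + (6) + (-4) + (-4) + (0)] = 8/8 = 1
  <chi_rho, chi_2> = (1/8)[1*(10)*conj(1) + 1*(6)*conj(1) + 2*(-2)*conj(1) + 2*(-2)*conj(-1) + 2*(0)*conj(-1)]
      = (1/8)[(10) + (6) + (-4) + (4) + (0)] = 16/8 = 2
  <chi_rho, chi_3> = (1/8)[1*(10)*conj(1) + 1*(6)*conj(1) + 2*(-2)*conj(-1) + 2*(-2)*conj(1) + 2*(0)*conj(-1)]
      = (1/8)[(10) + (6) + (4) + (-4) + (0)] = 16/8 = 2
  <chi_rho, chi_4> = (1/8)[1*(10)*conj(1) + 1*(6)*conj(1) + 2*(-2)*conj(-1) + 2*(-2)*conj(-1) + 2*(0)*conj(1)]
      = (1/8)[(10) + (6) + (4) + (4) + (0)] = 24/8 = 3
  <chi_rho, chi_5> = (1/8)[1*(10)*conj(2) + 1*(6)*conj(-2) + 2*(-2)*conj(0) + 2*(-2)*conj(0) + 2*(0)*conj(0)]
      = (1/8)[(20) + (-12) + (0) + (0) + (0)] = 8/8 = 1
Dimension check: dim(rho) = sum (mult * dim) = 1*1 + 2*1 + 2*1 + 3*1 + 1*2 = 10 = chi_rho(e) = 10.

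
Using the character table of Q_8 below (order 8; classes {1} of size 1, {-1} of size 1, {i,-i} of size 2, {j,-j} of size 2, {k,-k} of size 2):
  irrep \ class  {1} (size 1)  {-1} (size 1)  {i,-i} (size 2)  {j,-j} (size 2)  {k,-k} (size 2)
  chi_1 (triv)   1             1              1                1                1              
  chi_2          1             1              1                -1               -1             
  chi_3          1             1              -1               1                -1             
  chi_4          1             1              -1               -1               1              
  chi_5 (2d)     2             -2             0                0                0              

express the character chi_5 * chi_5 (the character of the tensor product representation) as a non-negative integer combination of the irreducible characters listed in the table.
chi_5 tensor chi_5 = chi_1 + chi_2 + chi_3 + chi_4 (all other irreducibles have multiplicity 0).

Justification: The character of a tensor product is the pointwise product (chi_5 * chi_5)(C) = chi_5(C) * chi_5(C):
  {1}: (2)*(2), {-1}: (-2)*(-2), {i,-i}: (0)*(0), {j,-j}: (0)*(0), {k,-k}: (0)*(0)
so (chi_5 * chi_5) takes values
  {1} -> 4, {-1} -> 4, {i,-i} -> 0, {j,-j} -> 0, {k,-k} -> 0.
Now take the inner product of this character with each irreducible chi from the table, <chi_5*chi_5, chi> = (1/8) sum_C |C| (chi_5*chi_5)(C) conj(chi(C)):
  <chi_5*chi_5, chi_1> = (1/8)[1*(4)*conj(1) + 1*(4)*conj(1) + 2*(0)*conj(1) + 2*(0)*conj(1) + 2*(0)*conj(1)]
      = (1/8)[(4) + (4) + (0) + (0) + (0)] = 8/8 = 1
  <chi_5*chi_5, chi_2> = (1/8)[1*(4)*conj(1) + 1*(4)*conj(1) + 2*(0)*conj(1) + 2*(0)*conj(-1) + 2*(0)*conj(-1)]
      = (1/8)[(4) + (4) + (0) + (0) + (0)] = 8/8 = 1
  <chi_5*chi_5, chi_3> = (1/8)[1*(4)*conj(1) + 1*(4)*conj(1) + 2*(0)*conj(-1) + 2*(0)*conj(1) + 2*(0)*conj(-1)]
      = (1/8)[(4) + (4) + (0) + (0) + (0)] = 8/8 = 1
  <chi_5*chi_5, chi_4> = (1/8)[1*(4)*conj(1) + 1*(4)*conj(1) + 2*(0)*conj(-1) + 2*(0)*conj(-1) + 2*(0)*conj(1)]
      = (1/8)[(4) + (4) + (0) + (0) + (0)] = 8/8 = 1
  <chi_5*chi_5, chi_5> = (1/8)[1*(4)*conj(2) + 1*(4)*conj(-2) + 2*(0)*conj(0) + 2*(0)*conj(0) + 2*(0)*conj(0)]
      = (1/8)[(8) + (-8) + (0) + (0) + (0)] = 0/8 = 0
Hence the multiplicities are chi_1: 1, chi_2: 1, chi_3: 1, chi_4: 1. Dimension check: dim(chi_5)*dim(chi_5) = 2*2 = 4 and sum (mult * dim) = 1*1 + 1*1 + 1*1 + 1*1 = 4.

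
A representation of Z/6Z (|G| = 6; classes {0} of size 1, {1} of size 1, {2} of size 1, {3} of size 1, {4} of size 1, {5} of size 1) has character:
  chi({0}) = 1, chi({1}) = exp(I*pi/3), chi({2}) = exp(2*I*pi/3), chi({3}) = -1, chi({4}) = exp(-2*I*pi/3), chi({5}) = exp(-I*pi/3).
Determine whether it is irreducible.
Irreducible: <chi, chi> = 1.

Derivation: <chi, chi> = (1/|G|) sum_C |C| * |chi(C)|^2 = (1/6)[1*|1|^2 + 1*|exp(I*pi/3)|^2 + 1*|exp(2*I*pi/3)|^2 + 1*|-1|^2 + 1*|exp(-2*I*pi/3)|^2 + 1*|exp(-I*pi/3)|^2]
  = (1/6)[(1) + (1) + (1) + (1) + (1) + (1)] = 6/6 = 1.
(Exp terms are combined using exp(i*s)*conj(exp(i*t)) = exp(i*(s-t)), and sums of them are collapsed using the identity that for every m > 1 the m distinct m-th roots of unity sum to 0, e.g. 1 + exp(2*I*pi/3) + exp(-2*I*pi/3) = 0.)
A character is irreducible iff <chi, chi> = 1, so this representation is irreducible.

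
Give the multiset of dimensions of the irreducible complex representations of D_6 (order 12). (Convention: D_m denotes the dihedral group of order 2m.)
Dimensions: 1, 1, 1, 1, 2, 2

Working: There are 6 irreducibles (= number of conjugacy classes). Their dimensions d_i satisfy sum d_i^2 = |G| = 12: 1 + 1 + 1 + 1 + 4 + 4 = 12.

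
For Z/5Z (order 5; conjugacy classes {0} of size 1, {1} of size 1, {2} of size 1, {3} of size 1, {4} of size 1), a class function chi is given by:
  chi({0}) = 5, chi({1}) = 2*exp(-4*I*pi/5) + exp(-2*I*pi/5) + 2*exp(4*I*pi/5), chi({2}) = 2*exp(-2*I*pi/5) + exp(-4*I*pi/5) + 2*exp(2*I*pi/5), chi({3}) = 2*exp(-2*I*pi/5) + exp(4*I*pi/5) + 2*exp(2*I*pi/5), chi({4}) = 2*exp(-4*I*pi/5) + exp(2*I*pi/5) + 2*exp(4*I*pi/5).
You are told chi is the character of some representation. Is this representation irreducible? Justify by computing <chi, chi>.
Not irreducible (reducible): <chi, chi> = 9 > 1.

Details: <chi, chi> = (1/|G|) sum_C |C| * |chi(C)|^2 = (1/5)[1*|5|^2 + 1*|2*exp(-4*I*pi/5) + exp(-2*I*pi/5) + 2*exp(4*I*pi/5)|^2 + 1*|2*exp(-2*I*pi/5) + exp(-4*I*pi/5) + 2*exp(2*I*pi/5)|^2 + 1*|2*exp(-2*I*pi/5) + exp(4*I*pi/5) + 2*exp(2*I*pi/5)|^2 + 1*|2*exp(-4*I*pi/5) + exp(2*I*pi/5) + 2*exp(4*I*pi/5)|^2]
  = (1/5)[(25) + (9 + 6*exp(-2*I*pi/5) + 2*exp(-4*I*pi/5) + 2*exp(4*I*pi/5) + 6*exp(2*I*pi/5)) + (9 + 6*exp(-4*I*pi/5) + 2*exp(-2*I*pi/5) + 2*exp(2*I*pi/5) + 6*exp(4*I*pi/5)) + (9 + 6*exp(-4*I*pi/5) + 2*exp(-2*I*pi/5) + 2*exp(2*I*pi/5) + 6*exp(4*I*pi/5)) + (9 + 6*exp(-2*I*pi/5) + 2*exp(-4*I*pi/5) + 2*exp(4*I*pi/5) + 6*exp(2*I*pi/5))] = 45/5 = 9.
(Exp terms are combined using exp(i*s)*conj(exp(i*t)) = exp(i*(s-t)), and sums of them are collapsed using the identity that for every m > 1 the m distinct m-th roots of unity sum to 0, e.g. 1 + exp(2*I*pi/3) + exp(-2*I*pi/3) = 0.)
A character is irreducible iff <chi, chi> = 1, so this representation is reducible.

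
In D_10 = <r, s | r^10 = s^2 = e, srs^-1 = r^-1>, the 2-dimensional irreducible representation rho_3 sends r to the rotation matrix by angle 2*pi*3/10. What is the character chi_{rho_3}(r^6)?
chi_{rho_3}(r^6) = 2*cos(2*pi*3*6/10) = -1/2 + sqrt(5)/2

Reasoning: rho_3(r^6) is rotation by angle 2*pi*3*6/10, whose trace is 2*cos(2*pi*3*6/10) = -1/2 + sqrt(5)/2.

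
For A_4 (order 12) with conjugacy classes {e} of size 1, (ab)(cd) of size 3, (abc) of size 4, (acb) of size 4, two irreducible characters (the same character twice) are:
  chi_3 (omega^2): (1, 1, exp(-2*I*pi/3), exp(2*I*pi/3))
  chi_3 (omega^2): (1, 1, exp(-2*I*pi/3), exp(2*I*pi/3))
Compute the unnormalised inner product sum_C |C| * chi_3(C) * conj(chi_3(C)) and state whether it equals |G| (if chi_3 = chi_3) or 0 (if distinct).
Sum = 12 = |G| = 12; so <chi_3, chi_3> = 1 (norm-1 confirms irreducibility).

Justification: Compute term by term over conjugacy classes (|C| * chi_3(C) * conj(chi_3(C))):
  1*(1)*conj(1) + 3*(1)*conj(1) + 4*(exp(-2*I*pi/3))*conj(exp(-2*I*pi/3)) + 4*(exp(2*I*pi/3))*conj(exp(2*I*pi/3))
  = (1) + (3) + (4) + (4)
  = 12.
(Exp terms are combined using exp(i*s)*conj(exp(i*t)) = exp(i*(s-t)), and sums of them are collapsed using the identity that for every m > 1 the m distinct m-th roots of unity sum to 0, e.g. 1 + exp(2*I*pi/3) + exp(-2*I*pi/3) = 0.)
Dividing by |G| = 12 gives 12/12 = 1, matching the row-orthogonality relation <chi_3, chi_3> = [chi_3 = chi_3].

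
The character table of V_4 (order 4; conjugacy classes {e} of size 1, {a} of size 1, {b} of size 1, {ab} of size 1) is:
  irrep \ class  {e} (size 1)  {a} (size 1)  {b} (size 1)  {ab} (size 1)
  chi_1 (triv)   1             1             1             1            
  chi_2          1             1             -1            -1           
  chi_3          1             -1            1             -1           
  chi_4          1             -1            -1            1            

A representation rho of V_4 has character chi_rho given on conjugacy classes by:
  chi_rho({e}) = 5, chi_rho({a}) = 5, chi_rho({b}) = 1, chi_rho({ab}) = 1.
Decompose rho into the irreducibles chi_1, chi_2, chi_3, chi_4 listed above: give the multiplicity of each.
Multiplicities: chi_1: 3, chi_2: 2, chi_3: 0, chi_4: 0.

Reasoning: Use <chi_rho, chi> = (1/|G|) sum_C |C| * chi_rho(C) * conj(chi(C)) with |G| = 4 for each irreducible chi in the table:
  <chi_rho, chi_1> = (1/4)[1*(5)*conj(1) + 1*(5)*conj(1) + 1*(1)*conj(1) + 1*(1)*conj(1)]
      = (1/4)[(5) + (5) + (1) + (1)] = 12/4 = 3
  <chi_rho, chi_2> = (1/4)[1*(5)*conj(1) + 1*(5)*conj(1) + 1*(1)*conj(-1) + 1*(1)*conj(-1)]
      = (1/4)[(5) + (5) + (-1) + (-1)] = 8/4 = 2
  <chi_rho, chi_3> = (1/4)[1*(5)*conj(1) + 1*(5)*conj(-1) + 1*(1)*conj(1) + 1*(1)*conj(-1)]
      = (1/4)[(5) + (-5) + (1) + (-1)] = 0/4 = 0
  <chi_rho, chi_4> = (1/4)[1*(5)*conj(1) + 1*(5)*conj(-1) + 1*(1)*conj(-1) + 1*(1)*conj(1)]
      = (1/4)[(5) + (-5) + (-1) + (1)] = 0/4 = 0
Dimension check: dim(rho) = sum (mult * dim) = 3*1 + 2*1 + 0*1 + 0*1 = 5 = chi_rho(e) = 5.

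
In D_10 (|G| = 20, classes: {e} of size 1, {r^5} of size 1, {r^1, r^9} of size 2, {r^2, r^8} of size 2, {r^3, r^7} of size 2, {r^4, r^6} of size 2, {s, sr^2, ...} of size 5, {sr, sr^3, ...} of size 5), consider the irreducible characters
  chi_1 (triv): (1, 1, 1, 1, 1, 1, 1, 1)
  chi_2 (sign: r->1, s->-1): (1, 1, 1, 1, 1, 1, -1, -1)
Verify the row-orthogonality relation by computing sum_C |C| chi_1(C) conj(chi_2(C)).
Sum = 0; so <chi_1, chi_2> = 0 (distinct irreducibles are orthogonal).

Why: Compute term by term over conjugacy classes (|C| * chi_1(C) * conj(chi_2(C))):
  1*(1)*conj(1) + 1*(1)*conj(1) + 2*(1)*conj(1) + 2*(1)*conj(1) + 2*(1)*conj(1) + 2*(1)*conj(1) + 5*(1)*conj(-1) + 5*(1)*conj(-1)
  = (1) + (1) + (2) + (2) + (2) + (2) + (-5) + (-5)
  = 0.
Dividing by |G| = 20 gives 0/20 = 0, matching the row-orthogonality relation <chi_1, chi_2> = [chi_1 = chi_2].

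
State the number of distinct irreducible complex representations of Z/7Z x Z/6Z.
42

Working: The number of irreducible complex representations of a finite group equals its number of conjugacy classes. Z/7Z x Z/6Z is abelian of order 42, so every element is its own conjugacy class: 42 classes, so Z/7Z x Z/6Z (order 42) has exactly 42 irreducible complex representations.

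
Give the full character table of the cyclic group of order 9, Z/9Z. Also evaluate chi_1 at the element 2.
Character table of Z/9Z (irreps indexed chi_0,...,chi_8 with chi_k(m) = zeta_9^(k*m), zeta_9 = exp(2*pi*i/9)):
  irrep \ class  {0} (size 1)  {1} (size 1)    {2} (size 1)    {3} (size 1)    {4} (size 1)    {5} (size 1)    {6} (size 1)    {7} (size 1)    {8} (size 1)  
  chi_0          1             1               1               1               1               1               1               1               1             
  chi_1          1             exp(2*I*pi/9)   exp(4*I*pi/9)   exp(2*I*pi/3)   exp(8*I*pi/9)   exp(-8*I*pi/9)  exp(-2*I*pi/3)  exp(-4*I*pi/9)  exp(-2*I*pi/9)
  chi_2          1             exp(4*I*pi/9)   exp(8*I*pi/9)   exp(-2*I*pi/3)  exp(-2*I*pi/9)  exp(2*I*pi/9)   exp(2*I*pi/3)   exp(-8*I*pi/9)  exp(-4*I*pi/9)
  chi_3          1             exp(2*I*pi/3)   exp(-2*I*pi/3)  1               exp(2*I*pi/3)   exp(-2*I*pi/3)  1               exp(2*I*pi/3)   exp(-2*I*pi/3)
  chi_4          1             exp(8*I*pi/9)   exp(-2*I*pi/9)  exp(2*I*pi/3)   exp(-4*I*pi/9)  exp(4*I*pi/9)   exp(-2*I*pi/3)  exp(2*I*pi/9)   exp(-8*I*pi/9)
  chi_5          1             exp(-8*I*pi/9)  exp(2*I*pi/9)   exp(-2*I*pi/3)  exp(4*I*pi/9)   exp(-4*I*pi/9)  exp(2*I*pi/3)   exp(-2*I*pi/9)  exp(8*I*pi/9) 
  chi_6          1             exp(-2*I*pi/3)  exp(2*I*pi/3)   1               exp(-2*I*pi/3)  exp(2*I*pi/3)   1               exp(-2*I*pi/3)  exp(2*I*pi/3) 
  chi_7          1             exp(-4*I*pi/9)  exp(-8*I*pi/9)  exp(2*I*pi/3)   exp(2*I*pi/9)   exp(-2*I*pi/9)  exp(-2*I*pi/3)  exp(8*I*pi/9)   exp(4*I*pi/9) 
  chi_8          1             exp(-2*I*pi/9)  exp(-4*I*pi/9)  exp(-2*I*pi/3)  exp(-8*I*pi/9)  exp(8*I*pi/9)   exp(2*I*pi/3)   exp(4*I*pi/9)   exp(2*I*pi/9) 

Spot check: chi_1(2) = zeta_9^(1*2) = zeta_9^2 = exp(4*I*pi/9).

Reasoning: Z/9Z is abelian, so all 9 irreducible complex representations are 1-dimensional. They are given by chi_k(m) = zeta_9^(k*m) for k = 0,...,8. Row orthogonality: sum_m chi_k(m) conj(chi_l(m)) = 9 * [k = l].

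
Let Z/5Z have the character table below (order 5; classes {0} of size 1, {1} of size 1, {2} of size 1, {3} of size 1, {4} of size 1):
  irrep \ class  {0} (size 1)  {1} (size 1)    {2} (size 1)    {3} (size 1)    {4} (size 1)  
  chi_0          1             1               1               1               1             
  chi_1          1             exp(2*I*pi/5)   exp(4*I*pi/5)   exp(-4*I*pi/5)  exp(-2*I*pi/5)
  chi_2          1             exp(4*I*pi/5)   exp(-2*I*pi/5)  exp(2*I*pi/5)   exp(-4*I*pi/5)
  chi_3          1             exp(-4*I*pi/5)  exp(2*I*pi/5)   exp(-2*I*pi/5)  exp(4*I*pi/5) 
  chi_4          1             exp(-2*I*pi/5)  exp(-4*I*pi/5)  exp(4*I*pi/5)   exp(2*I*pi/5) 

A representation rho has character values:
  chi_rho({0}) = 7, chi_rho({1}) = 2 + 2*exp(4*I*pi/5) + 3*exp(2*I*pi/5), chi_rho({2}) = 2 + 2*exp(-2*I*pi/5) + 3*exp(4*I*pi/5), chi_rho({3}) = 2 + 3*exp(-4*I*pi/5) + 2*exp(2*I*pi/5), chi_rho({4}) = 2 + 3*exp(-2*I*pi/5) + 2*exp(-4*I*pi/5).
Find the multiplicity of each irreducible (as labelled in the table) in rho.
Multiplicities: chi_0: 2, chi_1: 3, chi_2: 2, chi_3: 0, chi_4: 0.

Proof sketch: Use <chi_rho, chi> = (1/|G|) sum_C |C| * chi_rho(C) * conj(chi(C)) with |G| = 5 for each irreducible chi in the table:
  <chi_rho, chi_0> = (1/5)[1*(7)*conj(1) + 1*(2 + 2*exp(4*I*pi/5) + 3*exp(2*I*pi/5))*conj(1) + 1*(2 + 2*exp(-2*I*pi/5) + 3*exp(4*I*pi/5))*conj(1) + 1*(2 + 3*exp(-4*I*pi/5) + 2*exp(2*I*pi/5))*conj(1) + 1*(2 + 3*exp(-2*I*pi/5) + 2*exp(-4*I*pi/5))*conj(1)]
      = (1/5)[(7) + (2 + 2*exp(4*I*pi/5) + 3*exp(2*I*pi/5)) + (2 + 2*exp(-2*I*pi/5) + 3*exp(4*I*pi/5)) + (2 + 3*exp(-4*I*pi/5) + 2*exp(2*I*pi/5)) + (2 + 3*exp(-2*I*pi/5) + 2*exp(-4*I*pi/5))] = 10/5 = 2
  <chi_rho, chi_1> = (1/5)[1*(7)*conj(1) + 1*(2 + 2*exp(4*I*pi/5) + 3*exp(2*I*pi/5))*conj(exp(2*I*pi/5)) + 1*(2 + 2*exp(-2*I*pi/5) + 3*exp(4*I*pi/5))*conj(exp(4*I*pi/5)) + 1*(2 + 3*exp(-4*I*pi/5) + 2*exp(2*I*pi/5))*conj(exp(-4*I*pi/5)) + 1*(2 + 3*exp(-2*I*pi/5) + 2*exp(-4*I*pi/5))*conj(exp(-2*I*pi/5))]
      = (1/5)[(7) + (3 + 2*exp(-2*I*pi/5) + 2*exp(2*I*pi/5)) + (3 + 2*exp(-4*I*pi/5) + 2*exp(4*I*pi/5)) + (3 + 2*exp(-4*I*pi/5) + 2*exp(4*I*pi/5)) + (3 + 2*exp(-2*I*pi/5) + 2*exp(2*I*pi/5))] = 15/5 = 3
  <chi_rho, chi_2> = (1/5)[1*(7)*conj(1) + 1*(2 + 2*exp(4*I*pi/5) + 3*exp(2*I*pi/5))*conj(exp(4*I*pi/5)) + 1*(2 + 2*exp(-2*I*pi/5) + 3*exp(4*I*pi/5))*conj(exp(-2*I*pi/5)) + 1*(2 + 3*exp(-4*I*pi/5) + 2*exp(2*I*pi/5))*conj(exp(2*I*pi/5)) + 1*(2 + 3*exp(-2*I*pi/5) + 2*exp(-4*I*pi/5))*conj(exp(-4*I*pi/5))]
      = (1/5)[(7) + (2 + 3*exp(-2*I*pi/5) + 2*exp(-4*I*pi/5)) + (2 + 3*exp(-4*I*pi/5) + 2*exp(2*I*pi/5)) + (2 + 2*exp(-2*I*pi/5) + 3*exp(4*I*pi/5)) + (2 + 2*exp(4*I*pi/5) + 3*exp(2*I*pi/5))] = 10/5 = 2
  <chi_rho, chi_3> = (1/5)[1*(7)*conj(1) + 1*(2 + 2*exp(4*I*pi/5) + 3*exp(2*I*pi/5))*conj(exp(-4*I*pi/5)) + 1*(2 + 2*exp(-2*I*pi/5) + 3*exp(4*I*pi/5))*conj(exp(2*I*pi/5)) + 1*(2 + 3*exp(-4*I*pi/5) + 2*exp(2*I*pi/5))*conj(exp(-2*I*pi/5)) + 1*(2 + 3*exp(-2*I*pi/5) + 2*exp(-4*I*pi/5))*conj(exp(4*I*pi/5))]
      = (1/5)[(7) + (2*exp(-2*I*pi/5) + 3*exp(-4*I*pi/5) + 2*exp(4*I*pi/5)) + (2*exp(-2*I*pi/5) + 2*exp(-4*I*pi/5) + 3*exp(2*I*pi/5)) + (3*exp(-2*I*pi/5) + 2*exp(4*I*pi/5) + 2*exp(2*I*pi/5)) + (2*exp(-4*I*pi/5) + 3*exp(4*I*pi/5) + 2*exp(2*I*pi/5))] = 0/5 = 0
  <chi_rho, chi_4> = (1/5)[1*(7)*conj(1) + 1*(2 + 2*exp(4*I*pi/5) + 3*exp(2*I*pi/5))*conj(exp(-2*I*pi/5)) + 1*(2 + 2*exp(-2*I*pi/5) + 3*exp(4*I*pi/5))*conj(exp(-4*I*pi/5)) + 1*(2 + 3*exp(-4*I*pi/5) + 2*exp(2*I*pi/5))*conj(exp(4*I*pi/5)) + 1*(2 + 3*exp(-2*I*pi/5) + 2*exp(-4*I*pi/5))*conj(exp(2*I*pi/5))]
      = (1/5)[(7) + (2*exp(-4*I*pi/5) + 3*exp(4*I*pi/5) + 2*exp(2*I*pi/5)) + (3*exp(-2*I*pi/5) + 2*exp(4*I*pi/5) + 2*exp(2*I*pi/5)) + (2*exp(-2*I*pi/5) + 2*exp(-4*I*pi/5) + 3*exp(2*I*pi/5)) + (2*exp(-2*I*pi/5) + 3*exp(-4*I*pi/5) + 2*exp(4*I*pi/5))] = 0/5 = 0
(Exp terms are combined using exp(i*s)*conj(exp(i*t)) = exp(i*(s-t)), and sums of them are collapsed using the identity that for every m > 1 the m distinct m-th roots of unity sum to 0, e.g. 1 + exp(2*I*pi/3) + exp(-2*I*pi/3) = 0.)
Dimension check: dim(rho) = sum (mult * dim) = 2*1 + 3*1 + 2*1 + 0*1 + 0*1 = 7 = chi_rho(e) = 7.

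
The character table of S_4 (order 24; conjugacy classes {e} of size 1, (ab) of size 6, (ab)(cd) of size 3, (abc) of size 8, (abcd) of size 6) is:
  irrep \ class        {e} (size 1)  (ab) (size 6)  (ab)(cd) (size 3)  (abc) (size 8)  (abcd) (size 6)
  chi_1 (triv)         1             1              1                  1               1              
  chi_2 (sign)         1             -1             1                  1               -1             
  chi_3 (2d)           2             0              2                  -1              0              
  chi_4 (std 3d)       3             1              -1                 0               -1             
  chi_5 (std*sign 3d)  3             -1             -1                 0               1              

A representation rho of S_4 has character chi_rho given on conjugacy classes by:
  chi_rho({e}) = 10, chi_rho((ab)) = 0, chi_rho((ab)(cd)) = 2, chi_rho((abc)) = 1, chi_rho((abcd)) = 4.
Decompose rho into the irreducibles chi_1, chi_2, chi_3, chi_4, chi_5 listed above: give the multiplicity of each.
Multiplicities: chi_1: 2, chi_2: 0, chi_3: 1, chi_4: 0, chi_5: 2.

Explanation: Use <chi_rho, chi> = (1/|G|) sum_C |C| * chi_rho(C) * conj(chi(C)) with |G| = 24 for each irreducible chi in the table:
  <chi_rho, chi_1> = (1/24)[1*(10)*conj(1) + 6*(0)*conj(1) + 3*(2)*conj(1) + 8*(1)*conj(1) + 6*(4)*conj(1)]
      = (1/24)[(10) + (0) + (6) + (8) + (24)] = 48/24 = 2
  <chi_rho, chi_2> = (1/24)[1*(10)*conj(1) + 6*(0)*conj(-1) + 3*(2)*conj(1) + 8*(1)*conj(1) + 6*(4)*conj(-1)]
      = (1/24)[(10) + (0) + (6) + (8) + (-24)] = 0/24 = 0
  <chi_rho, chi_3> = (1/24)[1*(10)*conj(2) + 6*(0)*conj(0) + 3*(2)*conj(2) + 8*(1)*conj(-1) + 6*(4)*conj(0)]
      = (1/24)[(20) + (0) + (12) + (-8) + (0)] = 24/24 = 1
  <chi_rho, chi_4> = (1/24)[1*(10)*conj(3) + 6*(0)*conj(1) + 3*(2)*conj(-1) + 8*(1)*conj(0) + 6*(4)*conj(-1)]
      = (1/24)[(30) + (0) + (-6) + (0) + (-24)] = 0/24 = 0
  <chi_rho, chi_5> = (1/24)[1*(10)*conj(3) + 6*(0)*conj(-1) + 3*(2)*conj(-1) + 8*(1)*conj(0) + 6*(4)*conj(1)]
      = (1/24)[(30) + (0) + (-6) + (0) + (24)] = 48/24 = 2
Dimension check: dim(rho) = sum (mult * dim) = 2*1 + 0*1 + 1*2 + 0*3 + 2*3 = 10 = chi_rho(e) = 10.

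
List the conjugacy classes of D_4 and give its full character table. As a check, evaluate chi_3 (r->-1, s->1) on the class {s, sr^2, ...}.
Conjugacy classes: {e} of size 1, {r^2} of size 1, {r^1, r^3} of size 2, {s, sr^2, ...} of size 2, {sr, sr^3, ...} of size 2.
Character table:
  irrep \ class              {e} (size 1)  {r^2} (size 1)  {r^1, r^3} (size 2)  {s, sr^2, ...} (size 2)  {sr, sr^3, ...} (size 2)
  chi_1 (triv)               1             1               1                    1                        1                       
  chi_2 (sign: r->1, s->-1)  1             1               1                    -1                       -1                      
  chi_3 (r->-1, s->1)        1             1               -1                   1                        -1                      
  chi_4 (r->-1, s->-1)       1             1               -1                   -1                       1                       
  chi_5 (2d, j=1)            2             -2              0                    0                        0                       

Spot check: chi_3 (r->-1, s->1) on {s, sr^2, ...} = 1.

Details: D_4 has order 2*4 = 8 with 5 conjugacy classes, hence 5 irreducibles. Sum of squared dims 1 + 1 + 1 + 1 + 4 = 8 = |G|. Linear characters come from the abelianisation; the 2-dimensional irreps have character r^k -> 2*cos(2*pi*j*k/4), reflections -> 0.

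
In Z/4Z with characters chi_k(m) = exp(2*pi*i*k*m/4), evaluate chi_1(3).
chi_1(3) = zeta_4^3 = -I

chi_1(3) = zeta_4^(1*3) = zeta_4^3. Since zeta_4^4 = 1, this equals zeta_4^3 = exp(2*pi*i*3/4) = -I.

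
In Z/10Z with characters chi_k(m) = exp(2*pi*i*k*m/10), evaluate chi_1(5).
chi_1(5) = zeta_10^5 = -1

chi_1(5) = zeta_10^(1*5) = zeta_10^5. Since zeta_10^10 = 1, this equals zeta_10^5 = exp(2*pi*i*5/10) = -1.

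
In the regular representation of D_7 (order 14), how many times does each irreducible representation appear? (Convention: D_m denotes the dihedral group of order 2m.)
Each irreducible V_i of dimension d_i appears with multiplicity d_i, i.e. rho_reg = (direct sum over all irreducibles V_i) d_i V_i. The irreducible dimensions for D_7 are 1, 1, 2, 2, 2: 2 irreducibles of dimension 1, each with multiplicity 1; 3 irreducibles of dimension 2, each with multiplicity 2. Total dimension 2*1*1 + 3*2*2 = 14 = |G|.

Proof sketch: General theorem: in the regular representation of a finite group G, each irreducible appears with multiplicity equal to its dimension. Check: dim(rho_reg) = sum d_i^2 = 1 + 1 + 4 + 4 + 4 = 14 = |G|.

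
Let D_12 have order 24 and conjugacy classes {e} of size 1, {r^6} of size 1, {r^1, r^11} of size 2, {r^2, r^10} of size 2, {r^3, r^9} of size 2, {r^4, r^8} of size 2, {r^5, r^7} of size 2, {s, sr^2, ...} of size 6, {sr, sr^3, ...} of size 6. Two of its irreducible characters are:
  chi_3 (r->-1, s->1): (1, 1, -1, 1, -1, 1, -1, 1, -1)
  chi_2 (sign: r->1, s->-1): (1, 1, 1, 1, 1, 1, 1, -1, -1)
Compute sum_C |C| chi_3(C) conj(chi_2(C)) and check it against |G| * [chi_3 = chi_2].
Sum = 0; so <chi_3, chi_2> = 0 (distinct irreducibles are orthogonal).

Reasoning: Compute term by term over conjugacy classes (|C| * chi_3(C) * conj(chi_2(C))):
  1*(1)*conj(1) + 1*(1)*conj(1) + 2*(-1)*conj(1) + 2*(1)*conj(1) + 2*(-1)*conj(1) + 2*(1)*conj(1) + 2*(-1)*conj(1) + 6*(1)*conj(-1) + 6*(-1)*conj(-1)
  = (1) + (1) + (-2) + (2) + (-2) + (2) + (-2) + (-6) + (6)
  = 0.
Dividing by |G| = 24 gives 0/24 = 0, matching the row-orthogonality relation <chi_3, chi_2> = [chi_3 = chi_2].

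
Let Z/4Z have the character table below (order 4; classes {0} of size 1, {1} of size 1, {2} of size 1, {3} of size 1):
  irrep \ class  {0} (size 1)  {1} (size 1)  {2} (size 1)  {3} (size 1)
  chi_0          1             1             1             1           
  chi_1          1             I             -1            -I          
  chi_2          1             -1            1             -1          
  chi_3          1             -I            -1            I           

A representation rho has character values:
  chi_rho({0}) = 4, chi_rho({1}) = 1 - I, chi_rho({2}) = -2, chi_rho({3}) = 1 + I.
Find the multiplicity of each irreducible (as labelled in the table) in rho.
Multiplicities: chi_0: 1, chi_1: 1, chi_2: 0, chi_3: 2.

Explanation: Use <chi_rho, chi> = (1/|G|) sum_C |C| * chi_rho(C) * conj(chi(C)) with |G| = 4 for each irreducible chi in the table:
  <chi_rho, chi_0> = (1/4)[1*(4)*conj(1) + 1*(1 - I)*conj(1) + 1*(-2)*conj(1) + 1*(1 + I)*conj(1)]
      = (1/4)[(4) + (1 - I) + (-2) + (1 + I)] = 4/4 = 1
  <chi_rho, chi_1> = (1/4)[1*(4)*conj(1) + 1*(1 - I)*conj(I) + 1*(-2)*conj(-1) + 1*(1 + I)*conj(-I)]
      = (1/4)[(4) + (-1 - I) + (2) + (-1 + I)] = 4/4 = 1
  <chi_rho, chi_2> = (1/4)[1*(4)*conj(1) + 1*(1 - I)*conj(-1) + 1*(-2)*conj(1) + 1*(1 + I)*conj(-1)]
      = (1/4)[(4) + (-1 + I) + (-2) + (-1 - I)] = 0/4 = 0
  <chi_rho, chi_3> = (1/4)[1*(4)*conj(1) + 1*(1 - I)*conj(-I) + 1*(-2)*conj(-1) + 1*(1 + I)*conj(I)]
      = (1/4)[(4) + (1 + I) + (2) + (1 - I)] = 8/4 = 2
(Exp terms are combined using exp(i*s)*conj(exp(i*t)) = exp(i*(s-t)), and sums of them are collapsed using the identity that for every m > 1 the m distinct m-th roots of unity sum to 0, e.g. 1 + exp(2*I*pi/3) + exp(-2*I*pi/3) = 0.)
Dimension check: dim(rho) = sum (mult * dim) = 1*1 + 1*1 + 0*1 + 2*1 = 4 = chi_rho(e) = 4.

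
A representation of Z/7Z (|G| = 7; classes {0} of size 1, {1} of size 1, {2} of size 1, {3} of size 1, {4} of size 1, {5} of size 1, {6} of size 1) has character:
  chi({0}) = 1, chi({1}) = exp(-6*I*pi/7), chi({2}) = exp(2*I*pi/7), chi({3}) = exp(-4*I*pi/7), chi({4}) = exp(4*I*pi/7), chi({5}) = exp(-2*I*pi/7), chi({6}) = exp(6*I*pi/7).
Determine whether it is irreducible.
Irreducible: <chi, chi> = 1.

Argument: <chi, chi> = (1/|G|) sum_C |C| * |chi(C)|^2 = (1/7)[1*|1|^2 + 1*|exp(-6*I*pi/7)|^2 + 1*|exp(2*I*pi/7)|^2 + 1*|exp(-4*I*pi/7)|^2 + 1*|exp(4*I*pi/7)|^2 + 1*|exp(-2*I*pi/7)|^2 + 1*|exp(6*I*pi/7)|^2]
  = (1/7)[(1) + (1) + (1) + (1) + (1) + (1) + (1)] = 7/7 = 1.
(Exp terms are combined using exp(i*s)*conj(exp(i*t)) = exp(i*(s-t)), and sums of them are collapsed using the identity that for every m > 1 the m distinct m-th roots of unity sum to 0, e.g. 1 + exp(2*I*pi/3) + exp(-2*I*pi/3) = 0.)
A character is irreducible iff <chi, chi> = 1, so this representation is irreducible.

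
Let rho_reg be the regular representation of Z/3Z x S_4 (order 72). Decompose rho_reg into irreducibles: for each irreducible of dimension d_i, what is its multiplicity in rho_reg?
Each irreducible V_i of dimension d_i appears with multiplicity d_i, i.e. rho_reg = (direct sum over all irreducibles V_i) d_i V_i. The irreducible dimensions for Z/3Z x S_4 are 1, 1, 1, 1, 1, 1, 2, 2, 2, 3, 3, 3, 3, 3, 3: 6 irreducibles of dimension 1, each with multiplicity 1; 3 irreducibles of dimension 2, each with multiplicity 2; 6 irreducibles of dimension 3, each with multiplicity 3. Total dimension 6*1*1 + 3*2*2 + 6*3*3 = 72 = |G|.

Details: General theorem: in the regular representation of a finite group G, each irreducible appears with multiplicity equal to its dimension. Check: dim(rho_reg) = sum d_i^2 = 1 + 1 + 1 + 1 + 1 + 1 + 4 + 4 + 4 + 9 + 9 + 9 + 9 + 9 + 9 = 72 = |G|.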